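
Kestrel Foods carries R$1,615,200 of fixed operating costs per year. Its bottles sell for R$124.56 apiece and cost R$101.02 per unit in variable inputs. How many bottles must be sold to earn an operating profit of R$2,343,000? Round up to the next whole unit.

168,148 bottles

Each unit contributes R$124.56 − R$101.02 = R$23.54.
Required volume = (fixed costs + target profit) ÷ CM = (R$1,615,200 + R$2,343,000) ÷ R$23.54 = 168,147.83, so 168,148 bottles.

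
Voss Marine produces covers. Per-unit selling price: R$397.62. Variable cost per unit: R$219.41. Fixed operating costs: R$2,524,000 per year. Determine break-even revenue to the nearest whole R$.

Contribution margin per unit = R$397.62 − R$219.41 = R$178.21, a CM ratio of R$178.21 ÷ R$397.62 = 0.4482.
Break-even revenue = fixed costs × price ÷ CM = R$2,524,000 × R$397.62 ÷ R$178.21 = R$5,631,518.

R$5,631,518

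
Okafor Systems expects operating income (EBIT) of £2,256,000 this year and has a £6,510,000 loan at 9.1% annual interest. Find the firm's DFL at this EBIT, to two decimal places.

Interest = £592,410.00.
DFL = EBIT ÷ (EBIT − I) = £2,256,000 ÷ (£2,256,000 − £592,410.00) = £2,256,000 ÷ £1,663,590.00 = 1.3561.

1.36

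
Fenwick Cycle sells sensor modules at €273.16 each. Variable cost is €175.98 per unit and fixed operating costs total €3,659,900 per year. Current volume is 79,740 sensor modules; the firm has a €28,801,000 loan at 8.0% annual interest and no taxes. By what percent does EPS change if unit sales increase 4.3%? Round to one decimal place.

+18.7%

Contribution at this volume is 79,740 × €97.18 = €7,749,133.20.
Subtracting fixed costs: EBIT = €7,749,133.20 − €3,659,900 = €4,089,233.20.
After interest of €2,304,080.00, pre-tax earnings = €1,785,153.20.
DCL = total CM / (EBIT − I) = €7,749,133.20 / €1,785,153.20 = 4.3409.
%ΔEPS = DCL × %ΔSales = 4.3409 × +4.3% = +18.7%.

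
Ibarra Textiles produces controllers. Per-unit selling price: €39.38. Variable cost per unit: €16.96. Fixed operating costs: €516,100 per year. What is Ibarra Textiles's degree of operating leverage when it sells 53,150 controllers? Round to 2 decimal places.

At 53,150 units, contribution = 53,150 × €22.42 = €1,191,623.00.
EBIT = €1,191,623.00 − €516,100 = €675,523.00.
So DOL = total CM / EBIT = €1,191,623.00 / €675,523.00 = 1.7640.

1.76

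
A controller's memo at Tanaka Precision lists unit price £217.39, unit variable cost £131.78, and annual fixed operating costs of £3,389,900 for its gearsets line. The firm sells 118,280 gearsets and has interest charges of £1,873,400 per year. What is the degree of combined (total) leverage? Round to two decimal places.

2.08

Contribution at this volume is 118,280 × £85.61 = £10,125,950.80.
Operating income = contribution − fixed costs = £10,125,950.80 − £3,389,900 = £6,736,050.80. Interest = £1,873,400.00.
DOL = £10,125,950.80 ÷ £6,736,050.80 = 1.5032; DFL = £6,736,050.80 ÷ £4,862,650.80 = 1.3853.
DCL = DOL × DFL = 1.5032 × 1.3853 = 2.0824.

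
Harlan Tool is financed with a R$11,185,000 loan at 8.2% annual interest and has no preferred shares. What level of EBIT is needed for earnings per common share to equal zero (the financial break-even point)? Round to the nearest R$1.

Annual interest = 8.2% × R$11,185,000 = R$917,170.00.
Without preferred stock the financial break-even is simply EBIT = interest = R$917,170.00.

R$917,170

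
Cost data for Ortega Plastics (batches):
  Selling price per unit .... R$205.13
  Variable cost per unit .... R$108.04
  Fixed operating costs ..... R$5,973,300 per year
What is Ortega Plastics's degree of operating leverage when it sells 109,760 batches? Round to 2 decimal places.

At 109,760 units, contribution = 109,760 × R$97.09 = R$10,656,598.40.
Subtracting fixed costs: EBIT = R$10,656,598.40 − R$5,973,300 = R$4,683,298.40.
Degree of operating leverage = R$10,656,598.40 / R$4,683,298.40 = 2.2754.

2.28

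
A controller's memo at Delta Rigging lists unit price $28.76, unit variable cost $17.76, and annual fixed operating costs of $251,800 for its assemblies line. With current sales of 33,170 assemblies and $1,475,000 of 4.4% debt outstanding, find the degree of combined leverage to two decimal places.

7.57

Total contribution margin = 33,170 × $11.00 = $364,870.00.
EBIT = $364,870.00 − $251,800 = $113,070.00. Interest = $64,900.00.
DOL = $364,870.00 ÷ $113,070.00 = 3.2269; DFL = $113,070.00 ÷ $48,170.00 = 2.3473.
Combined leverage = 3.2269 × 2.3473 = 7.5745.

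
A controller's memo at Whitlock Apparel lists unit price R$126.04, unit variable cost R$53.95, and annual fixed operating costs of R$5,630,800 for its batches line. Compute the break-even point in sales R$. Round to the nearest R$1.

R$9,844,722

Contribution margin per unit = R$126.04 − R$53.95 = R$72.09, a CM ratio of R$72.09 ÷ R$126.04 = 0.5720.
Break-even revenue = fixed costs × price ÷ CM = R$5,630,800 × R$126.04 ÷ R$72.09 = R$9,844,722.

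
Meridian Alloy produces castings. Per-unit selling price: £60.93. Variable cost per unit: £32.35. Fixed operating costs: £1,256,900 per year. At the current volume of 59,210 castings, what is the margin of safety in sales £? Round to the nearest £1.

Unit CM = price − variable cost = £60.93 − £32.35 = £28.58. Break-even units = £1,256,900 ÷ £28.58 = 43,978.31; break-even revenue = 43,978.31 × £60.93 = £2,679,598.22.
Current sales = 59,210 × £60.93 = £3,607,665.30.
Margin of safety = £3,607,665.30 − £2,679,598.22 = £928,067.

£928,067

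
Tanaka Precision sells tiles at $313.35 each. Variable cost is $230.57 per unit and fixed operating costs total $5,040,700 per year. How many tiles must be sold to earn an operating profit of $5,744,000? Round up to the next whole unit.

130,282 tiles

Unit CM = price − variable cost = $313.35 − $230.57 = $82.78.
Required volume = (fixed costs + target profit) ÷ CM = ($5,040,700 + $5,744,000) ÷ $82.78 = 130,281.47, so 130,282 tiles.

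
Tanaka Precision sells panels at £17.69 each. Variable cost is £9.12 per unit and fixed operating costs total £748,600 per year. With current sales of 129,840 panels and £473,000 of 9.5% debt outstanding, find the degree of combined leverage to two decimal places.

At 129,840 units, contribution = 129,840 × £8.57 = £1,112,728.80.
Subtracting fixed costs: EBIT = £1,112,728.80 − £748,600 = £364,128.80. Interest = £44,935.00.
DOL = £1,112,728.80 ÷ £364,128.80 = 3.0559; DFL = £364,128.80 ÷ £319,193.80 = 1.1408.
DCL = DOL × DFL = 3.0559 × 1.1408 = 3.4862.

3.49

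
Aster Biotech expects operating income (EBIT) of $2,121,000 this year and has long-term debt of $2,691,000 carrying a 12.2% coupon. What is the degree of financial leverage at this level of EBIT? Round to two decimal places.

Annual interest charges come to $328,302.00.
Degree of financial leverage = EBIT / (EBIT − interest) = $2,121,000 / $1,792,698.00 = 1.1831.

1.18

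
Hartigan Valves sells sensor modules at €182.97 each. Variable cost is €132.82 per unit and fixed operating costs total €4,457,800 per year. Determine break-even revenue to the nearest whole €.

Contribution margin per unit = €182.97 − €132.82 = €50.15, a CM ratio of €50.15 ÷ €182.97 = 0.2741.
Break-even sales = FC ÷ CM ratio = €4,457,800 × €182.97 / €50.15 = €16,264,081.

€16,264,081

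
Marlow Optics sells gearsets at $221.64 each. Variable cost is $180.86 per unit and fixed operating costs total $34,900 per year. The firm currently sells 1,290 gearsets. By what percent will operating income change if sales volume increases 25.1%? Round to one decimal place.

Contribution at this volume is 1,290 × $40.78 = $52,606.20.
EBIT = $52,606.20 − $34,900 = $17,706.20.
DOL = contribution ÷ EBIT = $52,606.20 ÷ $17,706.20 = 2.9711.
So EBIT moves 2.9711 × (+25.1%) = +74.6%.

+74.6%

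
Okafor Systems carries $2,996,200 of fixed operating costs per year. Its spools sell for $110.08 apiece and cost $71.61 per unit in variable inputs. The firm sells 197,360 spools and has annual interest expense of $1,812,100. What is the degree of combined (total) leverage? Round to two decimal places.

At 197,360 units, contribution = 197,360 × $38.47 = $7,592,439.20.
Operating income = contribution − fixed costs = $7,592,439.20 − $2,996,200 = $4,596,239.20. Interest = $1,812,100.00.
DOL = $7,592,439.20 ÷ $4,596,239.20 = 1.6519; DFL = $4,596,239.20 ÷ $2,784,139.20 = 1.6509.
DCL = DOL × DFL = 1.6519 × 1.6509 = 2.7271.

2.73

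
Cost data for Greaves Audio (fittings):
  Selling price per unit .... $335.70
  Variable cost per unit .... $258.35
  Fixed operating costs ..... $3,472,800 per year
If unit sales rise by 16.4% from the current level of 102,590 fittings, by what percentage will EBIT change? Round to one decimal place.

At 102,590 units, contribution = 102,590 × $77.35 = $7,935,336.50.
Subtracting fixed costs: EBIT = $7,935,336.50 − $3,472,800 = $4,462,536.50.
DOL = contribution ÷ EBIT = $7,935,336.50 ÷ $4,462,536.50 = 1.7782.
Operating income changes by 1.7782 × +16.4% = +29.2%.

+29.2%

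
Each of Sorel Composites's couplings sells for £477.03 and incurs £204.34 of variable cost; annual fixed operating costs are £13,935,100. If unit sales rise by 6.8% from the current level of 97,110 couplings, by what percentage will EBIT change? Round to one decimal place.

+14.4%

At 97,110 units, contribution = 97,110 × £272.69 = £26,480,925.90.
Operating income = contribution − fixed costs = £26,480,925.90 − £13,935,100 = £12,545,825.90.
So DOL = total CM / EBIT = £26,480,925.90 / £12,545,825.90 = 2.1107.
%ΔEBIT = DOL × %ΔSales = 2.1107 × +6.8% = +14.4%.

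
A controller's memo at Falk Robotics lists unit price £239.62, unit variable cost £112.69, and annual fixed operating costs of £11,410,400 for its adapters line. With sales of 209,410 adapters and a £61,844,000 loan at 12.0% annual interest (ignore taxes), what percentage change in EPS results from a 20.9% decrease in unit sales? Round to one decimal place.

Contribution at this volume is 209,410 × £126.93 = £26,580,411.30.
Subtracting fixed costs: EBIT = £26,580,411.30 − £11,410,400 = £15,170,011.30.
Interest = £7,421,280.00, so EBIT − I = £7,748,731.30.
DCL = total CM / (EBIT − I) = £26,580,411.30 / £7,748,731.30 = 3.4303.
EPS therefore changes by 3.4303 × (-20.9%) = -71.7%.

-71.7%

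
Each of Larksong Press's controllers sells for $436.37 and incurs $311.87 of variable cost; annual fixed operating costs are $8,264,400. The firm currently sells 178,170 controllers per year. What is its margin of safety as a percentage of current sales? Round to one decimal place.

Unit CM = price − variable cost = $436.37 − $311.87 = $124.50. Break-even units = $8,264,400 ÷ $124.50 = 66,380.72; break-even revenue = 66,380.72 × $436.37 = $28,966,556.05.
Current sales = 178,170 × $436.37 = $77,748,042.90.
Margin of safety = ($77,748,042.90 − $28,966,556.05) ÷ $77,748,042.90 = 62.7%.

62.7%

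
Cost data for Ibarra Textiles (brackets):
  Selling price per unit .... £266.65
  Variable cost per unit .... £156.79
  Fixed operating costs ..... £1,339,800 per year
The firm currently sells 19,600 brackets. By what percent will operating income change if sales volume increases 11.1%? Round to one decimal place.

Total contribution margin = 19,600 × £109.86 = £2,153,256.00.
Subtracting fixed costs: EBIT = £2,153,256.00 − £1,339,800 = £813,456.00.
Degree of operating leverage = £2,153,256.00 / £813,456.00 = 2.6470.
So EBIT moves 2.6470 × (+11.1%) = +29.4%.

+29.4%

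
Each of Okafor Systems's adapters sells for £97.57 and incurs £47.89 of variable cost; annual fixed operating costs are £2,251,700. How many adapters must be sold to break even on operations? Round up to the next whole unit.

Each unit contributes £97.57 − £47.89 = £49.68.
Break-even volume = fixed costs ÷ CM per unit = £2,251,700 ÷ £49.68 = 45,324.07, so 45,325 adapters.

45,325 adapters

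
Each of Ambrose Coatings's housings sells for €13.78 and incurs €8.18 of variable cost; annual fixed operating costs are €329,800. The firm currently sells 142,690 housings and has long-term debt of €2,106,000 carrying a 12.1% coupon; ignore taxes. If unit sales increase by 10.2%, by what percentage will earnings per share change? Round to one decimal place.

At 142,690 units, contribution = 142,690 × €5.60 = €799,064.00.
Subtracting fixed costs: EBIT = €799,064.00 − €329,800 = €469,264.00.
After interest of €254,826.00, pre-tax earnings = €214,438.00.
Degree of combined leverage = contribution ÷ (EBIT − I) = €799,064.00 ÷ €214,438.00 = 3.7263.
EPS therefore changes by 3.7263 × (+10.2%) = +38.0%.

+38.0%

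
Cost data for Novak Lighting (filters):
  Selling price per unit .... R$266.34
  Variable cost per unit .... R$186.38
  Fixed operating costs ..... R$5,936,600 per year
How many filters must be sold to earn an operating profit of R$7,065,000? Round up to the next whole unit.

162,602 filters

Unit CM = price − variable cost = R$266.34 − R$186.38 = R$79.96.
Units = (FC + target) / CM = (R$5,936,600 + R$7,065,000) / R$79.96 = 162,601.30, so 162,602 filters.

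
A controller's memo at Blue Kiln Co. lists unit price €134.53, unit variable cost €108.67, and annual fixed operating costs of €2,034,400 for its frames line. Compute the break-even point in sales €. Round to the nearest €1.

€10,583,443

CM per unit = €134.53 − €108.67 = €25.86; CM ratio = €25.86 / €134.53 = 0.1922.
Break-even revenue = fixed costs × price ÷ CM = €2,034,400 × €134.53 ÷ €25.86 = €10,583,443.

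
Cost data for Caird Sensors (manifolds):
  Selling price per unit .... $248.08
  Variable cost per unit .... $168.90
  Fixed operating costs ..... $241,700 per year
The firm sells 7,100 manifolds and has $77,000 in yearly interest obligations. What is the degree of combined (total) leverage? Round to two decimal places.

Contribution at this volume is 7,100 × $79.18 = $562,178.00.
EBIT = $562,178.00 − $241,700 = $320,478.00. Interest = $77,000.00.
DOL = $562,178.00 ÷ $320,478.00 = 1.7542; DFL = $320,478.00 ÷ $243,478.00 = 1.3163.
DCL = DOL × DFL = 1.7542 × 1.3163 = 2.3091.

2.31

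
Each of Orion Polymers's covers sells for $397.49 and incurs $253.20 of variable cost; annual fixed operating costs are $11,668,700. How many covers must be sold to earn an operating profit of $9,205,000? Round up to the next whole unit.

144,665 covers

Contribution margin per unit = $397.49 − $253.20 = $144.29.
Required volume = (fixed costs + target profit) ÷ CM = ($11,668,700 + $9,205,000) ÷ $144.29 = 144,664.91, so 144,665 covers.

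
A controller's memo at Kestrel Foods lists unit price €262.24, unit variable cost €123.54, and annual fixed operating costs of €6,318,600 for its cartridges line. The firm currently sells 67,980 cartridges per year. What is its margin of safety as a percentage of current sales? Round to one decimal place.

33.0%

Contribution margin per unit = €262.24 − €123.54 = €138.70. Break-even units = €6,318,600 ÷ €138.70 = 45,555.88; break-even revenue = 45,555.88 × €262.24 = €11,946,572.92.
Actual sales revenue = 67,980 × €262.24 = €17,827,075.20.
Margin of safety = (€17,827,075.20 − €11,946,572.92) ÷ €17,827,075.20 = 33.0%.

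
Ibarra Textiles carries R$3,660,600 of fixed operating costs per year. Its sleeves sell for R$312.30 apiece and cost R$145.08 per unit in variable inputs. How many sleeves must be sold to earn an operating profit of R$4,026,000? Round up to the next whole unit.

Contribution margin per unit = R$312.30 − R$145.08 = R$167.22.
Required volume = (fixed costs + target profit) ÷ CM = (R$3,660,600 + R$4,026,000) ÷ R$167.22 = 45,966.99, so 45,967 sleeves.

45,967 sleeves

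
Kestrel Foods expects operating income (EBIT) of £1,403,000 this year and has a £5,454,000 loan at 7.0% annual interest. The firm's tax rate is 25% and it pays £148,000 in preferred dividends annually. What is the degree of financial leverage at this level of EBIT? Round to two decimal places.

Annual interest charges come to £381,780.00.
Pre-tax preferred-dividend burden = £148,000 ÷ (1 − 0.25) = £197,333.33.
DFL = EBIT ÷ [EBIT − I − D_p/(1−t)] = £1,403,000 ÷ [£1,403,000 − £381,780.00 − £197,333.33] = £1,403,000 ÷ £823,886.67 = 1.7029.

1.70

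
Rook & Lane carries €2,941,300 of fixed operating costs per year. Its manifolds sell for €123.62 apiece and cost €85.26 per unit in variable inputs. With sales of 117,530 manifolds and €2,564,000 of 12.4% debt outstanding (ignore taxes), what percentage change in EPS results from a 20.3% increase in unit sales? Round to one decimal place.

At 117,530 units, contribution = 117,530 × €38.36 = €4,508,450.80.
Operating income = contribution − fixed costs = €4,508,450.80 − €2,941,300 = €1,567,150.80.
Interest = €317,936.00, so EBIT − I = €1,249,214.80.
DCL = total CM / (EBIT − I) = €4,508,450.80 / €1,249,214.80 = 3.6090.
%ΔEPS = DCL × %ΔSales = 3.6090 × +20.3% = +73.3%.

+73.3%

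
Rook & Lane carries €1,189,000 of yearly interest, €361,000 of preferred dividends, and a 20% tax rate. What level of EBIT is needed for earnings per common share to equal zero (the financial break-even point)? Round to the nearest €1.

Preferred dividends are paid after tax, so their pre-tax equivalent is €361,000 ÷ (1 − 0.20) = €451,250.00.
Financial break-even EBIT = interest + D_p ÷ (1 − t) = €1,189,000 + €451,250.00 = €1,640,250.00.

€1,640,250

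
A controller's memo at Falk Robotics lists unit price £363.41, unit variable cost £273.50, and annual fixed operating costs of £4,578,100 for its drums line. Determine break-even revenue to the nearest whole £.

CM per unit = £363.41 − £273.50 = £89.91; CM ratio = £89.91 / £363.41 = 0.2474.
Break-even revenue = fixed costs × price ÷ CM = £4,578,100 × £363.41 ÷ £89.91 = £18,504,363.

£18,504,363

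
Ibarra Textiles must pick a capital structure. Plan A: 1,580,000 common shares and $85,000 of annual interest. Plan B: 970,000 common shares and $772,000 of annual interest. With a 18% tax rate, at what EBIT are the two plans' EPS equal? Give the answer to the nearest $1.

$1,864,443

Set EPS_A = EPS_B: (EBIT − $85,000)(1 − 0.18) ÷ 1,580,000 = (EBIT − $772,000)(1 − 0.18) ÷ 970,000.
Cancelling (1 − t) and cross-multiplying: 970,000·(EBIT − 85,000) = 1,580,000·(EBIT − 772,000).
EBIT × (1,580,000 − 970,000) = 772,000 × 1,580,000 − 85,000 × 970,000 = 1,137,310,000,000, so EBIT = 1,137,310,000,000 ÷ 610,000 = 1,864,442.62.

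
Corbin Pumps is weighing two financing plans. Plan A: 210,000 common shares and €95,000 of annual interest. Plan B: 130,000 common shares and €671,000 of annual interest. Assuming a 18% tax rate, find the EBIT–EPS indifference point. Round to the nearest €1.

€1,607,000

Set EPS_A = EPS_B: (EBIT − €95,000)(1 − 0.18) ÷ 210,000 = (EBIT − €671,000)(1 − 0.18) ÷ 130,000.
The (1 − t) factor cancels: (EBIT − 95,000) × 130,000 = (EBIT − 671,000) × 210,000.
EBIT × (210,000 − 130,000) = 671,000 × 210,000 − 95,000 × 130,000 = 128,560,000,000, so EBIT = 128,560,000,000 ÷ 80,000 = 1,607,000.00.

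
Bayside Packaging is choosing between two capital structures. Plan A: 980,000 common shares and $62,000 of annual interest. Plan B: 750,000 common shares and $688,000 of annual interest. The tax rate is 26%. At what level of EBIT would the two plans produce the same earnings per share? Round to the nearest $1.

Set EPS_A = EPS_B: (EBIT − $62,000)(1 − 0.26) ÷ 980,000 = (EBIT − $688,000)(1 − 0.26) ÷ 750,000.
Cancelling (1 − t) and cross-multiplying: 750,000·(EBIT − 62,000) = 980,000·(EBIT − 688,000).
EBIT × (980,000 − 750,000) = 688,000 × 980,000 − 62,000 × 750,000 = 627,740,000,000, so EBIT = 627,740,000,000 ÷ 230,000 = 2,729,304.35.

$2,729,304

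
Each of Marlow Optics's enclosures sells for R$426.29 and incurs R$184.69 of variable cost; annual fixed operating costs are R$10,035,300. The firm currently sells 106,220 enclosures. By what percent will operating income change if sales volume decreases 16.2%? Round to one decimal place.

-26.6%

At 106,220 units, contribution = 106,220 × R$241.60 = R$25,662,752.00.
Operating income = contribution − fixed costs = R$25,662,752.00 − R$10,035,300 = R$15,627,452.00.
So DOL = total CM / EBIT = R$25,662,752.00 / R$15,627,452.00 = 1.6422.
Operating income changes by 1.6422 × -16.2% = -26.6%.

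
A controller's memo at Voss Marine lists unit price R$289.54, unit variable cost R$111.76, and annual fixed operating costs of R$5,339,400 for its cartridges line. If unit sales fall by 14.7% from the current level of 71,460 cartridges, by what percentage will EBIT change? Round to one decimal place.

Contribution at this volume is 71,460 × R$177.78 = R$12,704,158.80.
Subtracting fixed costs: EBIT = R$12,704,158.80 − R$5,339,400 = R$7,364,758.80.
Degree of operating leverage = R$12,704,158.80 / R$7,364,758.80 = 1.7250.
Operating income changes by 1.7250 × -14.7% = -25.4%.

-25.4%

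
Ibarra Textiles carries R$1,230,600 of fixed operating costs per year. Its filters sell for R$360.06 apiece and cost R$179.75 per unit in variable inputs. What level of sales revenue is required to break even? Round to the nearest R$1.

R$2,457,378

CM per unit = R$360.06 − R$179.75 = R$180.31; CM ratio = R$180.31 / R$360.06 = 0.5008.
Break-even revenue = fixed costs × price ÷ CM = R$1,230,600 × R$360.06 ÷ R$180.31 = R$2,457,378.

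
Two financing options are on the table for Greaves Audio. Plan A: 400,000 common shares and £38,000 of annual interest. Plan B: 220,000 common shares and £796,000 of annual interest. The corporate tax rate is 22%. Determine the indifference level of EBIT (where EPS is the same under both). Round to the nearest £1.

Set EPS_A = EPS_B: (EBIT − £38,000)(1 − 0.22) ÷ 400,000 = (EBIT − £796,000)(1 − 0.22) ÷ 220,000.
Cancelling (1 − t) and cross-multiplying: 220,000·(EBIT − 38,000) = 400,000·(EBIT − 796,000).
EBIT × (400,000 − 220,000) = 796,000 × 400,000 − 38,000 × 220,000 = 310,040,000,000, so EBIT = 310,040,000,000 ÷ 180,000 = 1,722,444.44.

£1,722,444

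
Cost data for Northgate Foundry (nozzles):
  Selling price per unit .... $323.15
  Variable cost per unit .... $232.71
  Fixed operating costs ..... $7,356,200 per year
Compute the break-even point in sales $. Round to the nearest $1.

Contribution margin per unit = $323.15 − $232.71 = $90.44, a CM ratio of $90.44 ÷ $323.15 = 0.2799.
Break-even sales = FC ÷ CM ratio = $7,356,200 × $323.15 / $90.44 = $26,284,344.

$26,284,344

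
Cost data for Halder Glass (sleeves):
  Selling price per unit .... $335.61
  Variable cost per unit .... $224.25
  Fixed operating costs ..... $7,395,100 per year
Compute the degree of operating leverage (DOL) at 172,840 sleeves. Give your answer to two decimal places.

1.62

Total contribution margin = 172,840 × $111.36 = $19,247,462.40.
Operating income = contribution − fixed costs = $19,247,462.40 − $7,395,100 = $11,852,362.40.
Degree of operating leverage = $19,247,462.40 / $11,852,362.40 = 1.6239.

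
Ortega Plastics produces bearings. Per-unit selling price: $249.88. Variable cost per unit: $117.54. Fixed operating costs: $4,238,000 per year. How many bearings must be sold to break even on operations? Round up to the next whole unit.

32,024 bearings

Contribution margin per unit = $249.88 − $117.54 = $132.34.
Break-even Q = $4,238,000 / $132.34 = 32,023.58 → 32,024 bearings.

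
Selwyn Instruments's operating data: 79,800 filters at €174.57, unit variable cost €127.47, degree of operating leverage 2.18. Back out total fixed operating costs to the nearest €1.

Contribution at this volume is 79,800 × €47.10 = €3,758,580.00.
Since DOL = CM ÷ EBIT, EBIT = €3,758,580.00 ÷ 2.18 = €1,724,119.27.
And FC = contribution − EBIT = €3,758,580.00 − €1,724,119.27 = €2,034,461.

€2,034,461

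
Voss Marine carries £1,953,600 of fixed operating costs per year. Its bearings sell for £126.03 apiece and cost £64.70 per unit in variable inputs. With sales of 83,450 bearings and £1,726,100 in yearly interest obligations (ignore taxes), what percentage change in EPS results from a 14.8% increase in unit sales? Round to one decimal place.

Contribution at this volume is 83,450 × £61.33 = £5,117,988.50.
EBIT = £5,117,988.50 − £1,953,600 = £3,164,388.50.
After interest of £1,726,100.00, pre-tax earnings = £1,438,288.50.
DCL = total CM / (EBIT − I) = £5,117,988.50 / £1,438,288.50 = 3.5584.
%ΔEPS = DCL × %ΔSales = 3.5584 × +14.8% = +52.7%.

+52.7%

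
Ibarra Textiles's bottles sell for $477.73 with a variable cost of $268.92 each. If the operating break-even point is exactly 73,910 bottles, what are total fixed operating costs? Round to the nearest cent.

Unit CM = price − variable cost = $477.73 − $268.92 = $208.81.
Fixed costs = break-even units × CM = 73,910 × $208.81 = $15,433,147.10.

$15,433,147.10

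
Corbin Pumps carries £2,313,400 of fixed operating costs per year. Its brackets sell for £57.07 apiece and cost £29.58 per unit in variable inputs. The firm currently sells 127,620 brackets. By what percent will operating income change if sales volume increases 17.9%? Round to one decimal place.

Total contribution margin = 127,620 × £27.49 = £3,508,273.80.
Subtracting fixed costs: EBIT = £3,508,273.80 − £2,313,400 = £1,194,873.80.
Degree of operating leverage = £3,508,273.80 / £1,194,873.80 = 2.9361.
Operating income changes by 2.9361 × +17.9% = +52.6%.

+52.6%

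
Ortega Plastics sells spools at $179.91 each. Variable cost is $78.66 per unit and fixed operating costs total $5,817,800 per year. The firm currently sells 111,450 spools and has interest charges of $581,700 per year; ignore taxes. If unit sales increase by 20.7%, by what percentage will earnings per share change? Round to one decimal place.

+47.8%

Contribution at this volume is 111,450 × $101.25 = $11,284,312.50.
Subtracting fixed costs: EBIT = $11,284,312.50 − $5,817,800 = $5,466,512.50.
After interest of $581,700.00, pre-tax earnings = $4,884,812.50.
Degree of combined leverage = contribution ÷ (EBIT − I) = $11,284,312.50 ÷ $4,884,812.50 = 2.3101.
%ΔEPS = DCL × %ΔSales = 2.3101 × +20.7% = +47.8%.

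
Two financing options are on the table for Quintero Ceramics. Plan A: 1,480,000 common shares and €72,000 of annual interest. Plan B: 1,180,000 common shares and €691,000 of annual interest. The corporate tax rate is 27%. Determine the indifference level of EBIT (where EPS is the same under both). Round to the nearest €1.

€3,125,733

Set EPS_A = EPS_B: (EBIT − €72,000)(1 − 0.27) ÷ 1,480,000 = (EBIT − €691,000)(1 − 0.27) ÷ 1,180,000.
The (1 − t) factor cancels: (EBIT − 72,000) × 1,180,000 = (EBIT − 691,000) × 1,480,000.
EBIT × (1,480,000 − 1,180,000) = 691,000 × 1,480,000 − 72,000 × 1,180,000 = 937,720,000,000, so EBIT = 937,720,000,000 ÷ 300,000 = 3,125,733.33.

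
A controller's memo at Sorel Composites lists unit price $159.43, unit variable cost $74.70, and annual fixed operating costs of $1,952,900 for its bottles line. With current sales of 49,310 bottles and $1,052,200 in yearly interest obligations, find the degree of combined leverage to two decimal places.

3.56

Total contribution margin = 49,310 × $84.73 = $4,178,036.30.
Operating income = contribution − fixed costs = $4,178,036.30 − $1,952,900 = $2,225,136.30. Interest = $1,052,200.00, so EBIT − I = $1,172,936.30.
DCL = contribution ÷ (EBIT − I) = $4,178,036.30 ÷ $1,172,936.30 = 3.5620.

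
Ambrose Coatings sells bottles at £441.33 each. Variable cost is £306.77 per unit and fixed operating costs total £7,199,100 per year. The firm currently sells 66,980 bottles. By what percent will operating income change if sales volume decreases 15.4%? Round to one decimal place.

-76.5%

Total contribution margin = 66,980 × £134.56 = £9,012,828.80.
Subtracting fixed costs: EBIT = £9,012,828.80 − £7,199,100 = £1,813,728.80.
Degree of operating leverage = £9,012,828.80 / £1,813,728.80 = 4.9692.
Operating income changes by 4.9692 × -15.4% = -76.5%.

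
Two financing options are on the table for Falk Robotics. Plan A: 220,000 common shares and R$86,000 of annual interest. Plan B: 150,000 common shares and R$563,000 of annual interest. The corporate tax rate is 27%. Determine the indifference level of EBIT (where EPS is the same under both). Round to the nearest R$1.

Set EPS_A = EPS_B: (EBIT − R$86,000)(1 − 0.27) ÷ 220,000 = (EBIT − R$563,000)(1 − 0.27) ÷ 150,000.
Cancelling (1 − t) and cross-multiplying: 150,000·(EBIT − 86,000) = 220,000·(EBIT − 563,000).
Solving, EBIT = (563,000·220,000 − 86,000·150,000) / (220,000 − 150,000) = 110,960,000,000 / 70,000 = 1,585,142.86.

R$1,585,143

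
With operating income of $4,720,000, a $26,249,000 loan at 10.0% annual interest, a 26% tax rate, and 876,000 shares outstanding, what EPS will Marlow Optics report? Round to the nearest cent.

Interest = $2,624,900.00, so EBT = $4,720,000 − $2,624,900.00 = $2,095,100.00.
After tax at 26%: net income = $2,095,100.00 × 0.74 = $1,550,374.00.
Per share: $1,550,374.00 / 876,000 shares = $1.77.

$1.77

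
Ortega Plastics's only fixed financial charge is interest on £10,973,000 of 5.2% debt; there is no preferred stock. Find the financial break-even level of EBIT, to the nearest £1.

Annual interest = 5.2% × £10,973,000 = £570,596.00.
With no preferred dividends, EPS = 0 when EBIT exactly covers interest, so the financial break-even EBIT is £570,596.00.

£570,596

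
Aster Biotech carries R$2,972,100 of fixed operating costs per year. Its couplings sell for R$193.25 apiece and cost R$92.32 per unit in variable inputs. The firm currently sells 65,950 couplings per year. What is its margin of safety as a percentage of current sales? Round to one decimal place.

Unit CM = price − variable cost = R$193.25 − R$92.32 = R$100.93. Break-even units = R$2,972,100 ÷ R$100.93 = 29,447.14; break-even revenue = 29,447.14 × R$193.25 = R$5,690,660.11.
Actual sales revenue = 65,950 × R$193.25 = R$12,744,837.50.
Margin of safety = (R$12,744,837.50 − R$5,690,660.11) ÷ R$12,744,837.50 = 55.3%.

55.3%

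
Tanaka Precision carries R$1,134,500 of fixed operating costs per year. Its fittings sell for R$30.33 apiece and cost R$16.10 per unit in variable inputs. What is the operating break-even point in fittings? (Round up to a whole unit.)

Each unit contributes R$30.33 − R$16.10 = R$14.23.
Break-even Q = R$1,134,500 / R$14.23 = 79,725.93 → 79,726 fittings.

79,726 fittings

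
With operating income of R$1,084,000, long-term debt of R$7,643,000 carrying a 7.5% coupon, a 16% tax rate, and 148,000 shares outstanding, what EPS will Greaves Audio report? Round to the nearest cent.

R$2.90

Interest = R$573,225.00, so EBT = R$1,084,000 − R$573,225.00 = R$510,775.00.
Net income = R$510,775.00 × (1 − 0.16) = R$429,051.00.
Per share: R$429,051.00 / 148,000 shares = R$2.90.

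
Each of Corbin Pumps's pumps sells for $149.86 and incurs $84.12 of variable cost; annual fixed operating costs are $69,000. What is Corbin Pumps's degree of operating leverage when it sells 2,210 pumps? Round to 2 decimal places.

At 2,210 units, contribution = 2,210 × $65.74 = $145,285.40.
Subtracting fixed costs: EBIT = $145,285.40 − $69,000 = $76,285.40.
So DOL = total CM / EBIT = $145,285.40 / $76,285.40 = 1.9045.

1.90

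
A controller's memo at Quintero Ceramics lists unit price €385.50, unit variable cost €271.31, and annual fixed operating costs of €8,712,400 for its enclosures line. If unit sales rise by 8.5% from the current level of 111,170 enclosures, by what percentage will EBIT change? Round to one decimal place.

Total contribution margin = 111,170 × €114.19 = €12,694,502.30.
Operating income = contribution − fixed costs = €12,694,502.30 − €8,712,400 = €3,982,102.30.
So DOL = total CM / EBIT = €12,694,502.30 / €3,982,102.30 = 3.1879.
%ΔEBIT = DOL × %ΔSales = 3.1879 × +8.5% = +27.1%.

+27.1%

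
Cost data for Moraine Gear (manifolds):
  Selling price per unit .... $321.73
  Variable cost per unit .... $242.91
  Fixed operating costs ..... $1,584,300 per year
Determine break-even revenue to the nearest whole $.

$6,466,846

Contribution margin per unit = $321.73 − $242.91 = $78.82, a CM ratio of $78.82 ÷ $321.73 = 0.2450.
Break-even sales = FC ÷ CM ratio = $1,584,300 × $321.73 / $78.82 = $6,466,846.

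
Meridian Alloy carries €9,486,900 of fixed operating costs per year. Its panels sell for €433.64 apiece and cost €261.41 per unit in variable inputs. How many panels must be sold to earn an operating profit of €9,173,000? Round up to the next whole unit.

Contribution margin per unit = €433.64 − €261.41 = €172.23.
Required volume = (fixed costs + target profit) ÷ CM = (€9,486,900 + €9,173,000) ÷ €172.23 = 108,342.91, so 108,343 panels.

108,343 panels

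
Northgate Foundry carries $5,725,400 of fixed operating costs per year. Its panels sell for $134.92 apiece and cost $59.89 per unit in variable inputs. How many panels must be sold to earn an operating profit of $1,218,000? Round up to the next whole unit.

Unit CM = price − variable cost = $134.92 − $59.89 = $75.03.
Required volume = (fixed costs + target profit) ÷ CM = ($5,725,400 + $1,218,000) ÷ $75.03 = 92,541.65, so 92,542 panels.

92,542 panels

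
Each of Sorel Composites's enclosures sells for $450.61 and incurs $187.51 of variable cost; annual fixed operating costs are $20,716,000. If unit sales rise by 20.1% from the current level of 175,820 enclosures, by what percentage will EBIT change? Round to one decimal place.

Total contribution margin = 175,820 × $263.10 = $46,258,242.00.
Subtracting fixed costs: EBIT = $46,258,242.00 − $20,716,000 = $25,542,242.00.
DOL = contribution ÷ EBIT = $46,258,242.00 ÷ $25,542,242.00 = 1.8110.
%ΔEBIT = DOL × %ΔSales = 1.8110 × +20.1% = +36.4%.

+36.4%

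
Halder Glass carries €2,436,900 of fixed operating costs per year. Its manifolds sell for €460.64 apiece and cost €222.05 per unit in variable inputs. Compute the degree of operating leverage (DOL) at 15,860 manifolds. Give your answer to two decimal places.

Total contribution margin = 15,860 × €238.59 = €3,784,037.40.
Operating income = contribution − fixed costs = €3,784,037.40 − €2,436,900 = €1,347,137.40.
So DOL = total CM / EBIT = €3,784,037.40 / €1,347,137.40 = 2.8089.

2.81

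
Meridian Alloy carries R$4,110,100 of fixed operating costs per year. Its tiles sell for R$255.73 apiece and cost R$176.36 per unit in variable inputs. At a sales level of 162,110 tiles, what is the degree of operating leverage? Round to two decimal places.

1.47

Total contribution margin = 162,110 × R$79.37 = R$12,866,670.70.
Subtracting fixed costs: EBIT = R$12,866,670.70 − R$4,110,100 = R$8,756,570.70.
So DOL = total CM / EBIT = R$12,866,670.70 / R$8,756,570.70 = 1.4694.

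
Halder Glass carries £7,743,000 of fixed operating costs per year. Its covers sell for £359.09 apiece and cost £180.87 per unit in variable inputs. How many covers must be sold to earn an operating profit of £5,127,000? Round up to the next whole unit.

72,215 covers

Each unit contributes £359.09 − £180.87 = £178.22.
Units = (FC + target) / CM = (£7,743,000 + £5,127,000) / £178.22 = 72,214.12, so 72,215 covers.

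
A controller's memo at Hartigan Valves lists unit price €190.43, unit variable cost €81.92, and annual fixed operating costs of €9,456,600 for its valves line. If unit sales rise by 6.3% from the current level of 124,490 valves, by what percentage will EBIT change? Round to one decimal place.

+21.0%

At 124,490 units, contribution = 124,490 × €108.51 = €13,508,409.90.
Subtracting fixed costs: EBIT = €13,508,409.90 − €9,456,600 = €4,051,809.90.
So DOL = total CM / EBIT = €13,508,409.90 / €4,051,809.90 = 3.3339.
Operating income changes by 3.3339 × +6.3% = +21.0%.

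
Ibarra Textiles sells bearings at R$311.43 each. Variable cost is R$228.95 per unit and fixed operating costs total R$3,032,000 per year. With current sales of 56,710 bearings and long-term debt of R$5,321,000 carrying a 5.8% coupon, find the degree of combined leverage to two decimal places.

3.50

Total contribution margin = 56,710 × R$82.48 = R$4,677,440.80.
Subtracting fixed costs: EBIT = R$4,677,440.80 − R$3,032,000 = R$1,645,440.80. Interest = R$308,618.00, so EBIT − I = R$1,336,822.80.
DCL = contribution ÷ (EBIT − I) = R$4,677,440.80 ÷ R$1,336,822.80 = 3.4989.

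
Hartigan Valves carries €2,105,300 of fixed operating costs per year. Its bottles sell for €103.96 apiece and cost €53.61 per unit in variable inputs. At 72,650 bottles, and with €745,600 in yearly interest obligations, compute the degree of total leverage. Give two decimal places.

4.53

Contribution at this volume is 72,650 × €50.35 = €3,657,927.50.
EBIT = €3,657,927.50 − €2,105,300 = €1,552,627.50. Interest = €745,600.00, so EBIT − I = €807,027.50.
DCL = contribution ÷ (EBIT − I) = €3,657,927.50 ÷ €807,027.50 = 4.5326.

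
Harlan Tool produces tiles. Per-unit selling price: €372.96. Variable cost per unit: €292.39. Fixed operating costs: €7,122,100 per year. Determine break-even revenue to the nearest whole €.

CM per unit = €372.96 − €292.39 = €80.57; CM ratio = €80.57 / €372.96 = 0.2160.
Break-even sales = FC ÷ CM ratio = €7,122,100 × €372.96 / €80.57 = €32,968,331.

€32,968,331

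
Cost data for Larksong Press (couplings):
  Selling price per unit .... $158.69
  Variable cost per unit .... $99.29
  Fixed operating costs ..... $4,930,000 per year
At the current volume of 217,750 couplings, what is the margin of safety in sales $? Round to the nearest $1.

Each unit contributes $158.69 − $99.29 = $59.40. Break-even units = $4,930,000 ÷ $59.40 = 82,996.63; break-even revenue = 82,996.63 × $158.69 = $13,170,735.69.
Current sales = 217,750 × $158.69 = $34,554,747.50.
Margin of safety = $34,554,747.50 − $13,170,735.69 = $21,384,012.

$21,384,012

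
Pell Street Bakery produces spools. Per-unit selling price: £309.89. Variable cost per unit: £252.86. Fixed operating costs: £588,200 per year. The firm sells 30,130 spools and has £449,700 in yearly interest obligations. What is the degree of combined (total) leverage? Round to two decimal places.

2.53

At 30,130 units, contribution = 30,130 × £57.03 = £1,718,313.90.
Subtracting fixed costs: EBIT = £1,718,313.90 − £588,200 = £1,130,113.90. Interest = £449,700.00, so EBIT − I = £680,413.90.
Degree of total leverage = total CM / (EBIT − interest) = £1,718,313.90 / £680,413.90 = 2.5254.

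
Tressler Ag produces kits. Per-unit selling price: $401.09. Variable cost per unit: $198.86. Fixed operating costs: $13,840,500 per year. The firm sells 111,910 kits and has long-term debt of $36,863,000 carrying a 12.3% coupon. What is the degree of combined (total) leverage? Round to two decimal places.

Contribution at this volume is 111,910 × $202.23 = $22,631,559.30.
Operating income = contribution − fixed costs = $22,631,559.30 − $13,840,500 = $8,791,059.30. Interest = $4,534,149.00, so EBIT − I = $4,256,910.30.
DCL = contribution ÷ (EBIT − I) = $22,631,559.30 ÷ $4,256,910.30 = 5.3164.

5.32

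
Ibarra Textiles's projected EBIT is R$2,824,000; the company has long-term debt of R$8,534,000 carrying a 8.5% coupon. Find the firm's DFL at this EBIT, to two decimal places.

1.35

Annual interest charges come to R$725,390.00.
Degree of financial leverage = EBIT / (EBIT − interest) = R$2,824,000 / R$2,098,610.00 = 1.3457.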